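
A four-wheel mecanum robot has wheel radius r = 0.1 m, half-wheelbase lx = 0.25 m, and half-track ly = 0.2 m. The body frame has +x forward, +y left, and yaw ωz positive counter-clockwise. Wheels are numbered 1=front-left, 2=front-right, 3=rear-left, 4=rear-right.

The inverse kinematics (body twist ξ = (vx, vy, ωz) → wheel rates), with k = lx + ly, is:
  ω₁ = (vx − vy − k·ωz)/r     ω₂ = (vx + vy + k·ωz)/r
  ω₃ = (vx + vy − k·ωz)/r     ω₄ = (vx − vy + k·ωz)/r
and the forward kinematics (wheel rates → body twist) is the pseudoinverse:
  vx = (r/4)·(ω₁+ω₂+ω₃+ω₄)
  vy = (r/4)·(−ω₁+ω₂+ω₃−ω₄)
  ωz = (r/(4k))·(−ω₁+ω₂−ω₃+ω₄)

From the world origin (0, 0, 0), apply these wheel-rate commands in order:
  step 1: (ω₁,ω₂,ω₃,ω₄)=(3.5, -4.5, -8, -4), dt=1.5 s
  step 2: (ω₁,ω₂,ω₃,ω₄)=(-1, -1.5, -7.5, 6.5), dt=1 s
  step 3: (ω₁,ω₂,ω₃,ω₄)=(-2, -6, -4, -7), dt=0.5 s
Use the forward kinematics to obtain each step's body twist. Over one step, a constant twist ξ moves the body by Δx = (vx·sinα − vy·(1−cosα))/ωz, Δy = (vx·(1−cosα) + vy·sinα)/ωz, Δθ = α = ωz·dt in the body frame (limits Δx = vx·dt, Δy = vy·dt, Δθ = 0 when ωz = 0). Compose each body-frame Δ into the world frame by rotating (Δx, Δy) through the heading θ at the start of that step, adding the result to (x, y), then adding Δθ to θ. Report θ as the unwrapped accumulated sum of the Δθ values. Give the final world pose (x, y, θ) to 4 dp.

step 1: ξ=(vx,vy,ωz)=(-0.3250, -0.3000, -0.2222), dt=1.5 → body Δ=(-0.5528, -0.3612, -0.3333) → world pose (-0.5528, -0.3612, -0.3333)
step 2: ξ=(vx,vy,ωz)=(-0.0875, -0.3625, 0.7500), dt=1.0 → body Δ=(0.0502, -0.3608, 0.7500) → world pose (-0.6235, -0.7185, 0.4167)
step 3: ξ=(vx,vy,ωz)=(-0.4750, -0.0250, -0.3889), dt=0.5 → body Δ=(-0.2372, 0.0106, -0.1944) → world pose (-0.8447, -0.8048, 0.2222)

(-0.8447, -0.8048, 0.2222)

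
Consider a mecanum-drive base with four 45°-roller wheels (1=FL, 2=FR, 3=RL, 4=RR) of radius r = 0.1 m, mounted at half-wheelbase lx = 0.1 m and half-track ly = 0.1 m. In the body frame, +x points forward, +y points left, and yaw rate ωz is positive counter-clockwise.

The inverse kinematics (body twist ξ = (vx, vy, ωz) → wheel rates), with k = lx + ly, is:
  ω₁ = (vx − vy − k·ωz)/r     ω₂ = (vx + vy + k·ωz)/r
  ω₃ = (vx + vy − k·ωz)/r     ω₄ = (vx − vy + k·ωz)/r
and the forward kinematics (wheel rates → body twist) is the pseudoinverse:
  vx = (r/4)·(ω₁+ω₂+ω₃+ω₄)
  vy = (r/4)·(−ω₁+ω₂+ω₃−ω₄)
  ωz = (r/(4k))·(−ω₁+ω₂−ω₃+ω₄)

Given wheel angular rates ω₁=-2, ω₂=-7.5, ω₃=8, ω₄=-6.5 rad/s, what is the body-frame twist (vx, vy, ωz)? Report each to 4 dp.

(-0.2000, 0.2250, -2.5000)

k = lx + ly = 0.1 + 0.1 = 0.2000
ω₁+ω₂+ω₃+ω₄ = -8.0000  →  vx = (0.1/4)·-8.0000 = -0.2000
−ω₁+ω₂+ω₃−ω₄ = 9.0000  →  vy = (0.1/4)·9.0000 = 0.2250
−ω₁+ω₂−ω₃+ω₄ = -20.0000  →  ωz = (0.1/0.8000)·-20.0000 = -2.5000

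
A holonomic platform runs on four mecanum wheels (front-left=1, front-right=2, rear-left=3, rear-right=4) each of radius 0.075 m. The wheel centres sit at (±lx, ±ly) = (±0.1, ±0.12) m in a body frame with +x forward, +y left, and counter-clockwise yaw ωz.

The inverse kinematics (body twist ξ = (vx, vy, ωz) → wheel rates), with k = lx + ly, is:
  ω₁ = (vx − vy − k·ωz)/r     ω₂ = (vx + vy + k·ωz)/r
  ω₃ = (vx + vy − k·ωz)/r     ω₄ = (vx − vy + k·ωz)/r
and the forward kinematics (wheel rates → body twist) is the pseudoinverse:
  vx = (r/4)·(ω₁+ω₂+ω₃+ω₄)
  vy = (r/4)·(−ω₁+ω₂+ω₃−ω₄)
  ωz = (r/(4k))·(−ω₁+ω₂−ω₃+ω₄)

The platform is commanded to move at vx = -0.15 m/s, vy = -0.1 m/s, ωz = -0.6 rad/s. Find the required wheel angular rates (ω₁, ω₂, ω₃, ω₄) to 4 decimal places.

(1.0933, -5.0933, -1.5733, -2.4267)

k = lx + ly = 0.1 + 0.12 = 0.2200;  k·ωz = 0.2200·-0.6 = -0.1320
ω₁ (FL) = (vx − vy − k·ωz)/r = 0.0820/0.075 = 1.0933
ω₂ (FR) = (vx + vy + k·ωz)/r = -0.3820/0.075 = -5.0933
ω₃ (RL) = (vx + vy − k·ωz)/r = -0.1180/0.075 = -1.5733
ω₄ (RR) = (vx − vy + k·ωz)/r = -0.1820/0.075 = -2.4267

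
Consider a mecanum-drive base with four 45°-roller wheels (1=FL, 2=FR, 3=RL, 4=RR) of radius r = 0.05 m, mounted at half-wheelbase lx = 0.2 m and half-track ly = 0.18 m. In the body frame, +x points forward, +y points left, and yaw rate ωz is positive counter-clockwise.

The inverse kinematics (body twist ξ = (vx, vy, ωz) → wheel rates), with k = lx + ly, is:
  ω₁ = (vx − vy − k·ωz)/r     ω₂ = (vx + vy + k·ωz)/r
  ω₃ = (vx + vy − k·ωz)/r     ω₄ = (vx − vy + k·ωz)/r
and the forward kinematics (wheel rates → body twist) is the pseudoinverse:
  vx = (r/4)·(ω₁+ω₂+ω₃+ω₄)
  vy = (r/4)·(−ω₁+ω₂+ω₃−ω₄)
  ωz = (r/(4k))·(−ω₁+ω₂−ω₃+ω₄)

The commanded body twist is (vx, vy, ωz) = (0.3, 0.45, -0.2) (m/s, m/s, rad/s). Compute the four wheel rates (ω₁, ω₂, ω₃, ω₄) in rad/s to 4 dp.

k = lx + ly = 0.2 + 0.18 = 0.3800;  k·ωz = 0.3800·-0.2 = -0.0760
ω₁ (FL) = (vx − vy − k·ωz)/r = -0.0740/0.05 = -1.4800
ω₂ (FR) = (vx + vy + k·ωz)/r = 0.6740/0.05 = 13.4800
ω₃ (RL) = (vx + vy − k·ωz)/r = 0.8260/0.05 = 16.5200
ω₄ (RR) = (vx − vy + k·ωz)/r = -0.2260/0.05 = -4.5200

(-1.4800, 13.4800, 16.5200, -4.5200)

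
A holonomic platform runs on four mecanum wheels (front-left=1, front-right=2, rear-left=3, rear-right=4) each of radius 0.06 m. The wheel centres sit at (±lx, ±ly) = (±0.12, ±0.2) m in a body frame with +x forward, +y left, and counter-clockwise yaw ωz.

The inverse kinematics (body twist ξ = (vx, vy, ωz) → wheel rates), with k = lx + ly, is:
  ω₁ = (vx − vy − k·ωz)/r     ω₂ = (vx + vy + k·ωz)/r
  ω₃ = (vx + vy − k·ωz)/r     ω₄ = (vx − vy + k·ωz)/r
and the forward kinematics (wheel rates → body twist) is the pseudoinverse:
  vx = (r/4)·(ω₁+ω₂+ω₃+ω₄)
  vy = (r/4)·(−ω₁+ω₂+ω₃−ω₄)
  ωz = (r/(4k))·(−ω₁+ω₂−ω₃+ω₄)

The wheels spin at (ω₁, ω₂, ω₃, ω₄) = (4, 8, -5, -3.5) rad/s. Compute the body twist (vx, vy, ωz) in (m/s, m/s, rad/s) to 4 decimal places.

k = lx + ly = 0.12 + 0.2 = 0.3200
ω₁+ω₂+ω₃+ω₄ = 3.5000  →  vx = (0.06/4)·3.5000 = 0.0525
−ω₁+ω₂+ω₃−ω₄ = 2.5000  →  vy = (0.06/4)·2.5000 = 0.0375
−ω₁+ω₂−ω₃+ω₄ = 5.5000  →  ωz = (0.06/1.2800)·5.5000 = 0.2578

(0.0525, 0.0375, 0.2578)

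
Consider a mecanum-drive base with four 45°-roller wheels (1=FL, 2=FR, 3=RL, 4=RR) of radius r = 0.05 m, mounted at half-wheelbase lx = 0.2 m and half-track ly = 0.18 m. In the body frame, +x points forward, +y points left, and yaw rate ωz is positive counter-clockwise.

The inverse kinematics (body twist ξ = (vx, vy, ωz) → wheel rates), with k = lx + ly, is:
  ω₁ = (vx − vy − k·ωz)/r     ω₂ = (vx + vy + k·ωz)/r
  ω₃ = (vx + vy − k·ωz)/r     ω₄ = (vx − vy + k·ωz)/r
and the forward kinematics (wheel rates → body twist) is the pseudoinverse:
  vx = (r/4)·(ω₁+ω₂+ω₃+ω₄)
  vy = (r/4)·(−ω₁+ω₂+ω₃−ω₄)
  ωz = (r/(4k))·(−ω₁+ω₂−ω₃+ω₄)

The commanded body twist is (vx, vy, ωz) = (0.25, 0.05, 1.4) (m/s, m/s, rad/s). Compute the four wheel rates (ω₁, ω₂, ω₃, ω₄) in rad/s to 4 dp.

k = lx + ly = 0.2 + 0.18 = 0.3800;  k·ωz = 0.3800·1.4 = 0.5320
ω₁ (FL) = (vx − vy − k·ωz)/r = -0.3320/0.05 = -6.6400
ω₂ (FR) = (vx + vy + k·ωz)/r = 0.8320/0.05 = 16.6400
ω₃ (RL) = (vx + vy − k·ωz)/r = -0.2320/0.05 = -4.6400
ω₄ (RR) = (vx − vy + k·ωz)/r = 0.7320/0.05 = 14.6400

(-6.6400, 16.6400, -4.6400, 14.6400)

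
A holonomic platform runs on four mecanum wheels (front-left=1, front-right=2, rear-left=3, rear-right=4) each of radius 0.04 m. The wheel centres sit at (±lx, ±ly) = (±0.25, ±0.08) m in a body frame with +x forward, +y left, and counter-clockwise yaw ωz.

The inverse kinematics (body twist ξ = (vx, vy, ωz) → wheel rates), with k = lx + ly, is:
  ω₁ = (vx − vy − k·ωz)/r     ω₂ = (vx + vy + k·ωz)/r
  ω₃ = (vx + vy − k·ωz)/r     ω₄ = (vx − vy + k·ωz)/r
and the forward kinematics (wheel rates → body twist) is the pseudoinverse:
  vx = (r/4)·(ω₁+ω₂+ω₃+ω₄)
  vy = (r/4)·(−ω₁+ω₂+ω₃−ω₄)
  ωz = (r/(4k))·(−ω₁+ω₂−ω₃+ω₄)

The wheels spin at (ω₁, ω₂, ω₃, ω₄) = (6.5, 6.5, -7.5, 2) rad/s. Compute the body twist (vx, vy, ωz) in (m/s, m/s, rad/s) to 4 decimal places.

k = lx + ly = 0.25 + 0.08 = 0.3300
ω₁+ω₂+ω₃+ω₄ = 7.5000  →  vx = (0.04/4)·7.5000 = 0.0750
−ω₁+ω₂+ω₃−ω₄ = -9.5000  →  vy = (0.04/4)·-9.5000 = -0.0950
−ω₁+ω₂−ω₃+ω₄ = 9.5000  →  ωz = (0.04/1.3200)·9.5000 = 0.2879

(0.0750, -0.0950, 0.2879)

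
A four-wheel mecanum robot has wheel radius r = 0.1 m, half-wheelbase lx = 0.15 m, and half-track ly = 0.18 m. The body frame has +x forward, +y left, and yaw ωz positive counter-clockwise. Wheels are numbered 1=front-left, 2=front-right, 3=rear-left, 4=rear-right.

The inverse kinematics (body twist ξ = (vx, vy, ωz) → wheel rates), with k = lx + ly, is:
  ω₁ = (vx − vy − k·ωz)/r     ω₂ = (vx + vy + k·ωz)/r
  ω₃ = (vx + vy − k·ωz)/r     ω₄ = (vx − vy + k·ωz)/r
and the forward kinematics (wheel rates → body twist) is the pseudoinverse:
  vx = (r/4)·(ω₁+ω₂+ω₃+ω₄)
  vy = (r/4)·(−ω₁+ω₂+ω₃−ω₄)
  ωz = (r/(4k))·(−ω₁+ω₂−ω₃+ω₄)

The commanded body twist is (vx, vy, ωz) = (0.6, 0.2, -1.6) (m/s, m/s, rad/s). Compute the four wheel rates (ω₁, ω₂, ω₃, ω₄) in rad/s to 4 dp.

k = lx + ly = 0.15 + 0.18 = 0.3300;  k·ωz = 0.3300·-1.6 = -0.5280
ω₁ (FL) = (vx − vy − k·ωz)/r = 0.9280/0.1 = 9.2800
ω₂ (FR) = (vx + vy + k·ωz)/r = 0.2720/0.1 = 2.7200
ω₃ (RL) = (vx + vy − k·ωz)/r = 1.3280/0.1 = 13.2800
ω₄ (RR) = (vx − vy + k·ωz)/r = -0.1280/0.1 = -1.2800

(9.2800, 2.7200, 13.2800, -1.2800)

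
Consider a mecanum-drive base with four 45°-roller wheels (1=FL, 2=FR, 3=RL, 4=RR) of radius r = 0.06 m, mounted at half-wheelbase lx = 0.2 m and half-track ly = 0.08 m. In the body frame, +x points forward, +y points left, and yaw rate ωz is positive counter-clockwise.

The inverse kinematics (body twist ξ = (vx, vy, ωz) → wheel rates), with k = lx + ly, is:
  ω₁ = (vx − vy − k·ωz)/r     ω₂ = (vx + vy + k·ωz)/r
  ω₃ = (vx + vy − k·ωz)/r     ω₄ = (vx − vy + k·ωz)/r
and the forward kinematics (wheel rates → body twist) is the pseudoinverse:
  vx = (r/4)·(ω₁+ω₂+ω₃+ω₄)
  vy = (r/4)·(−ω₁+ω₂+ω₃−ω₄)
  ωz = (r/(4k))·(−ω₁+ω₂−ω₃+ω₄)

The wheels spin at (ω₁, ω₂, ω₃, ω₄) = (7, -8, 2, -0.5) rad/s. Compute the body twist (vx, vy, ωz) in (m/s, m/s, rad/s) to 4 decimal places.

k = lx + ly = 0.2 + 0.08 = 0.2800
ω₁+ω₂+ω₃+ω₄ = 0.5000  →  vx = (0.06/4)·0.5000 = 0.0075
−ω₁+ω₂+ω₃−ω₄ = -12.5000  →  vy = (0.06/4)·-12.5000 = -0.1875
−ω₁+ω₂−ω₃+ω₄ = -17.5000  →  ωz = (0.06/1.1200)·-17.5000 = -0.9375

(0.0075, -0.1875, -0.9375)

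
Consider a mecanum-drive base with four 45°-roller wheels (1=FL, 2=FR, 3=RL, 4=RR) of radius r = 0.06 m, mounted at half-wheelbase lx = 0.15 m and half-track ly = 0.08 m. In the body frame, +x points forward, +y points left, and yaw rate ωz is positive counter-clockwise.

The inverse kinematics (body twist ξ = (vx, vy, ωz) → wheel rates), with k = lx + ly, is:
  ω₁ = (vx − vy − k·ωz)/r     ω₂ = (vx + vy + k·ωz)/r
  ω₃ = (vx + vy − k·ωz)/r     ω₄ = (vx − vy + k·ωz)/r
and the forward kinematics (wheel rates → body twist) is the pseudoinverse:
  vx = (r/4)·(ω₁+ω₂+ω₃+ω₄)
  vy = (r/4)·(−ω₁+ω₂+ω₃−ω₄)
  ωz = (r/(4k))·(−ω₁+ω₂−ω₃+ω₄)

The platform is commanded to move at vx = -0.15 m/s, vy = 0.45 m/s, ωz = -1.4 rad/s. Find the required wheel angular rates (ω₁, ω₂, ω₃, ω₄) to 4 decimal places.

(-4.6333, -0.3667, 10.3667, -15.3667)

k = lx + ly = 0.15 + 0.08 = 0.2300;  k·ωz = 0.2300·-1.4 = -0.3220
ω₁ (FL) = (vx − vy − k·ωz)/r = -0.2780/0.06 = -4.6333
ω₂ (FR) = (vx + vy + k·ωz)/r = -0.0220/0.06 = -0.3667
ω₃ (RL) = (vx + vy − k·ωz)/r = 0.6220/0.06 = 10.3667
ω₄ (RR) = (vx − vy + k·ωz)/r = -0.9220/0.06 = -15.3667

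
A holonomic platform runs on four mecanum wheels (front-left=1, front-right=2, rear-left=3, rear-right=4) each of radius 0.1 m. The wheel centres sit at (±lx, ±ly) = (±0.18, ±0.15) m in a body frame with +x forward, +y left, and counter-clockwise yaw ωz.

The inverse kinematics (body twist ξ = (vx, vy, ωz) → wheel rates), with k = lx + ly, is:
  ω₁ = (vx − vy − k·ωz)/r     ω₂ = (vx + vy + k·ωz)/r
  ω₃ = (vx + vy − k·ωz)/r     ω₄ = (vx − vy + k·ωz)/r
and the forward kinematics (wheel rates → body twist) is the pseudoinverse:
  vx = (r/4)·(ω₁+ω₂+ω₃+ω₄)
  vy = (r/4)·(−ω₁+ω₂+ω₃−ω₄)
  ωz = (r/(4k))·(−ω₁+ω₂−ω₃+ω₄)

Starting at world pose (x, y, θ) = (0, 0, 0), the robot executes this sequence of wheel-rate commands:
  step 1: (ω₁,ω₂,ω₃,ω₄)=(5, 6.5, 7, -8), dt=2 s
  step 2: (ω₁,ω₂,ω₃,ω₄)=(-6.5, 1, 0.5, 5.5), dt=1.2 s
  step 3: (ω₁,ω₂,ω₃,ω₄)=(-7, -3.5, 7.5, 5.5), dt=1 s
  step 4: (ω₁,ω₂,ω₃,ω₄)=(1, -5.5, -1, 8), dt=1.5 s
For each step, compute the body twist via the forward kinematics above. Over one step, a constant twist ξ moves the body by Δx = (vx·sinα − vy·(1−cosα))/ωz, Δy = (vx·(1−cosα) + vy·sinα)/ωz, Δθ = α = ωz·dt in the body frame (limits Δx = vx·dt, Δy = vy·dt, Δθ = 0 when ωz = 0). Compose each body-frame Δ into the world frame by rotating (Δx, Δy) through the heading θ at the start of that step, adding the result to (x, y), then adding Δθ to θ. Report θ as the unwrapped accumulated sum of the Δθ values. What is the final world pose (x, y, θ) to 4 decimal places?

step 1: ξ=(vx,vy,ωz)=(0.2625, 0.4125, -1.0227), dt=2.0 → body Δ=(0.8160, -0.0152, -2.0455) → world pose (0.8160, -0.0152, -2.0455)
step 2: ξ=(vx,vy,ωz)=(0.0125, 0.0625, 0.9470), dt=1.2 → body Δ=(-0.0262, 0.0675, 1.1364) → world pose (0.8880, -0.0227, -0.9091)
step 3: ξ=(vx,vy,ωz)=(0.0625, 0.1375, 0.1136), dt=1.0 → body Δ=(0.0546, 0.1408, 0.1136) → world pose (1.0326, 0.0207, -0.7955)
step 4: ξ=(vx,vy,ωz)=(0.0625, -0.3875, 0.1894), dt=1.5 → body Δ=(0.1745, -0.5602, 0.2841) → world pose (0.7546, -0.4961, -0.5114)

(0.7546, -0.4961, -0.5114)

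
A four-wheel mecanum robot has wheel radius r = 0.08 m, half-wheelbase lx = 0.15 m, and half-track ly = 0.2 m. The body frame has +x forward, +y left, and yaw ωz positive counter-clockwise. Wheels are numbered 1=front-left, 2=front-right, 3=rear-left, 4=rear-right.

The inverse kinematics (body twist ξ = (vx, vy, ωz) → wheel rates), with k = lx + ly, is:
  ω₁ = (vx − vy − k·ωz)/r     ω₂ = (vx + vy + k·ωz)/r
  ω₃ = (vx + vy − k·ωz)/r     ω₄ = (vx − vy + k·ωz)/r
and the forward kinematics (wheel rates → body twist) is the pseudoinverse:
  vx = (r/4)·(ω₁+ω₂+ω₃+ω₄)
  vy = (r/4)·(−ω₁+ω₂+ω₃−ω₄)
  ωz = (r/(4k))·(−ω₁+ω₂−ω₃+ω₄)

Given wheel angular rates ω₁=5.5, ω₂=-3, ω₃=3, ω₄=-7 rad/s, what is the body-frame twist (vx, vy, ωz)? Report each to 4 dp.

(-0.0300, 0.0300, -1.0571)

k = lx + ly = 0.15 + 0.2 = 0.3500
ω₁+ω₂+ω₃+ω₄ = -1.5000  →  vx = (0.08/4)·-1.5000 = -0.0300
−ω₁+ω₂+ω₃−ω₄ = 1.5000  →  vy = (0.08/4)·1.5000 = 0.0300
−ω₁+ω₂−ω₃+ω₄ = -18.5000  →  ωz = (0.08/1.4000)·-18.5000 = -1.0571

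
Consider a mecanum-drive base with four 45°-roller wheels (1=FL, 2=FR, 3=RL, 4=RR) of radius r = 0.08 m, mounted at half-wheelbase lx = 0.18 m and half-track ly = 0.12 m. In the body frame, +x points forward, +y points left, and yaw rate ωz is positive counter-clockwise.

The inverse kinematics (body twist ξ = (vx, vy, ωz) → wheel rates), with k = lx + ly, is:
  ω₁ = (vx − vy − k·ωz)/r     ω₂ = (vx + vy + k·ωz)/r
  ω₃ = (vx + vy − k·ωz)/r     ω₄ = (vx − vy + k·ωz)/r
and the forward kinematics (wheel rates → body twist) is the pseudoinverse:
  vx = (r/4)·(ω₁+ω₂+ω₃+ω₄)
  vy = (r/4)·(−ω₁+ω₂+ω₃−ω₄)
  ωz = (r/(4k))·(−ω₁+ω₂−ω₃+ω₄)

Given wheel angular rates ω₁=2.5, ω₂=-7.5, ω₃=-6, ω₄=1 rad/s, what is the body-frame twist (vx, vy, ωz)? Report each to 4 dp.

(-0.2000, -0.3400, -0.2000)

k = lx + ly = 0.18 + 0.12 = 0.3000
ω₁+ω₂+ω₃+ω₄ = -10.0000  →  vx = (0.08/4)·-10.0000 = -0.2000
−ω₁+ω₂+ω₃−ω₄ = -17.0000  →  vy = (0.08/4)·-17.0000 = -0.3400
−ω₁+ω₂−ω₃+ω₄ = -3.0000  →  ωz = (0.08/1.2000)·-3.0000 = -0.2000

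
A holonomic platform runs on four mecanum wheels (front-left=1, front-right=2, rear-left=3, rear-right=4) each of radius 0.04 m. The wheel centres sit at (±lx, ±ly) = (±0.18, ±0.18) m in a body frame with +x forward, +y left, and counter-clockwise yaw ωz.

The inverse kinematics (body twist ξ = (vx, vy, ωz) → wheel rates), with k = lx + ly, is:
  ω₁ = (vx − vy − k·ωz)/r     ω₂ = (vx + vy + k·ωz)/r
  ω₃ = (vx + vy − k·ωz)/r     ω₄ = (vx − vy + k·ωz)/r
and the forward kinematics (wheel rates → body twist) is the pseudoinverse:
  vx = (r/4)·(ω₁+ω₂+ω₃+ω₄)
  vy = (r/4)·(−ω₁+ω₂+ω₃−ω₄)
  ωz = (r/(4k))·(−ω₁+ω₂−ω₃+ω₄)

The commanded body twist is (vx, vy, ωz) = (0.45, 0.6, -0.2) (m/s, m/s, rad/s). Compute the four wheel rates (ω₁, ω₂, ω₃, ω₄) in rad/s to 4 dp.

(-1.9500, 24.4500, 28.0500, -5.5500)

k = lx + ly = 0.18 + 0.18 = 0.3600;  k·ωz = 0.3600·-0.2 = -0.0720
ω₁ (FL) = (vx − vy − k·ωz)/r = -0.0780/0.04 = -1.9500
ω₂ (FR) = (vx + vy + k·ωz)/r = 0.9780/0.04 = 24.4500
ω₃ (RL) = (vx + vy − k·ωz)/r = 1.1220/0.04 = 28.0500
ω₄ (RR) = (vx − vy + k·ωz)/r = -0.2220/0.04 = -5.5500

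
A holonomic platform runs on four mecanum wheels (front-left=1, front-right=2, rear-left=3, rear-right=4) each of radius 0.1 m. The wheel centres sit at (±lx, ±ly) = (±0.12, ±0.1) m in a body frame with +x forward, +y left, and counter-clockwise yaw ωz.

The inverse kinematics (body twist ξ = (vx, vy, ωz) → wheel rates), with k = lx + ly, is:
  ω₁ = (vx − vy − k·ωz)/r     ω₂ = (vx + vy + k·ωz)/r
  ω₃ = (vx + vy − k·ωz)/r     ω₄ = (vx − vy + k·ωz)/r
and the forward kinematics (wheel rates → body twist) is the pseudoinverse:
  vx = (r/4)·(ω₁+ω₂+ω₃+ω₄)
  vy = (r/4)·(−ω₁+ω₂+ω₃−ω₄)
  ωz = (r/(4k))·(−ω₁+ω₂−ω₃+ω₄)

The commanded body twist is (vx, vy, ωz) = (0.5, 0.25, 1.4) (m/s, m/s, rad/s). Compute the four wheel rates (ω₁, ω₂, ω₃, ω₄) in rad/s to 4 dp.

(-0.5800, 10.5800, 4.4200, 5.5800)

k = lx + ly = 0.12 + 0.1 = 0.2200;  k·ωz = 0.2200·1.4 = 0.3080
ω₁ (FL) = (vx − vy − k·ωz)/r = -0.0580/0.1 = -0.5800
ω₂ (FR) = (vx + vy + k·ωz)/r = 1.0580/0.1 = 10.5800
ω₃ (RL) = (vx + vy − k·ωz)/r = 0.4420/0.1 = 4.4200
ω₄ (RR) = (vx − vy + k·ωz)/r = 0.5580/0.1 = 5.5800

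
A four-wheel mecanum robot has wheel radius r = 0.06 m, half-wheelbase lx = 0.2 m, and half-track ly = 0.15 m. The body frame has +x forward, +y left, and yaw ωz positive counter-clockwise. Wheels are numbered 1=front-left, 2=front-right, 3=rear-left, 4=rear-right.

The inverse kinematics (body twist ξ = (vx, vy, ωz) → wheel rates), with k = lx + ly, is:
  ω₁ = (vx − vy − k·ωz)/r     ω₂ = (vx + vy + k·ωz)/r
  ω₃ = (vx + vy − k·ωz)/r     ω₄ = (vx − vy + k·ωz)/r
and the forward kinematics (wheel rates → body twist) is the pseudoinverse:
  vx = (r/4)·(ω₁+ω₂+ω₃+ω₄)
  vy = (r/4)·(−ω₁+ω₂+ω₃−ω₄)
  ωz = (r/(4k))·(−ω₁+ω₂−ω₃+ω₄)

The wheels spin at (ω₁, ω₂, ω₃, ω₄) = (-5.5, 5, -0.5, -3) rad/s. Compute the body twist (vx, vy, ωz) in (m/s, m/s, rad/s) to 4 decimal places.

(-0.0600, 0.1950, 0.3429)

k = lx + ly = 0.2 + 0.15 = 0.3500
ω₁+ω₂+ω₃+ω₄ = -4.0000  →  vx = (0.06/4)·-4.0000 = -0.0600
−ω₁+ω₂+ω₃−ω₄ = 13.0000  →  vy = (0.06/4)·13.0000 = 0.1950
−ω₁+ω₂−ω₃+ω₄ = 8.0000  →  ωz = (0.06/1.4000)·8.0000 = 0.3429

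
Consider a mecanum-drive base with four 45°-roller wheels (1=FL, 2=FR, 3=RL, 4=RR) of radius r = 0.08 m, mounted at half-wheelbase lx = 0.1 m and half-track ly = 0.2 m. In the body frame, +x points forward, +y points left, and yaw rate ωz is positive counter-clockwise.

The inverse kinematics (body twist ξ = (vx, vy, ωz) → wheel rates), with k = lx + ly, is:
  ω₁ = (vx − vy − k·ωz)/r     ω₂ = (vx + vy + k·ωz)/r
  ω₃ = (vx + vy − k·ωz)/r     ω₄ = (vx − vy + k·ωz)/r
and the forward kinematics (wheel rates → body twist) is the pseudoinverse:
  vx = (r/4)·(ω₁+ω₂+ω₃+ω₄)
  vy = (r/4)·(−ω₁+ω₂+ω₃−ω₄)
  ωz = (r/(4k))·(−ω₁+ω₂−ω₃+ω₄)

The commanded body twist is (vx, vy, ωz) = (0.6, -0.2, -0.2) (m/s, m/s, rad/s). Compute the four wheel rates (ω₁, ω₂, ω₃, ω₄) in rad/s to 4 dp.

(10.7500, 4.2500, 5.7500, 9.2500)

k = lx + ly = 0.1 + 0.2 = 0.3000;  k·ωz = 0.3000·-0.2 = -0.0600
ω₁ (FL) = (vx − vy − k·ωz)/r = 0.8600/0.08 = 10.7500
ω₂ (FR) = (vx + vy + k·ωz)/r = 0.3400/0.08 = 4.2500
ω₃ (RL) = (vx + vy − k·ωz)/r = 0.4600/0.08 = 5.7500
ω₄ (RR) = (vx − vy + k·ωz)/r = 0.7400/0.08 = 9.2500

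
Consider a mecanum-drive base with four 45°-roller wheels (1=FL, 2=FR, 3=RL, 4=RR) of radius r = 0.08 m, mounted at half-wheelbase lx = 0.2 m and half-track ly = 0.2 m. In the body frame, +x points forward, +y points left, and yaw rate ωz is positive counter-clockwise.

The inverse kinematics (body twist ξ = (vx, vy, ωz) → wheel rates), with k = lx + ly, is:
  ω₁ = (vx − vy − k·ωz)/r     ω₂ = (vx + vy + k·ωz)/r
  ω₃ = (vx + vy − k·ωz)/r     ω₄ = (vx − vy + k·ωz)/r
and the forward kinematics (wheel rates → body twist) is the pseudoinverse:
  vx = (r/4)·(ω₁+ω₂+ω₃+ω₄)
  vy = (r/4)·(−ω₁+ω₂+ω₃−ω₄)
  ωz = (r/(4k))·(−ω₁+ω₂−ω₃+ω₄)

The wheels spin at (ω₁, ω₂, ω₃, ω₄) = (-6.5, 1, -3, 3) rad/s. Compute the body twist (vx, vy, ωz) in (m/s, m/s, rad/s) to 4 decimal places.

(-0.1100, 0.0300, 0.6750)

k = lx + ly = 0.2 + 0.2 = 0.4000
ω₁+ω₂+ω₃+ω₄ = -5.5000  →  vx = (0.08/4)·-5.5000 = -0.1100
−ω₁+ω₂+ω₃−ω₄ = 1.5000  →  vy = (0.08/4)·1.5000 = 0.0300
−ω₁+ω₂−ω₃+ω₄ = 13.5000  →  ωz = (0.08/1.6000)·13.5000 = 0.6750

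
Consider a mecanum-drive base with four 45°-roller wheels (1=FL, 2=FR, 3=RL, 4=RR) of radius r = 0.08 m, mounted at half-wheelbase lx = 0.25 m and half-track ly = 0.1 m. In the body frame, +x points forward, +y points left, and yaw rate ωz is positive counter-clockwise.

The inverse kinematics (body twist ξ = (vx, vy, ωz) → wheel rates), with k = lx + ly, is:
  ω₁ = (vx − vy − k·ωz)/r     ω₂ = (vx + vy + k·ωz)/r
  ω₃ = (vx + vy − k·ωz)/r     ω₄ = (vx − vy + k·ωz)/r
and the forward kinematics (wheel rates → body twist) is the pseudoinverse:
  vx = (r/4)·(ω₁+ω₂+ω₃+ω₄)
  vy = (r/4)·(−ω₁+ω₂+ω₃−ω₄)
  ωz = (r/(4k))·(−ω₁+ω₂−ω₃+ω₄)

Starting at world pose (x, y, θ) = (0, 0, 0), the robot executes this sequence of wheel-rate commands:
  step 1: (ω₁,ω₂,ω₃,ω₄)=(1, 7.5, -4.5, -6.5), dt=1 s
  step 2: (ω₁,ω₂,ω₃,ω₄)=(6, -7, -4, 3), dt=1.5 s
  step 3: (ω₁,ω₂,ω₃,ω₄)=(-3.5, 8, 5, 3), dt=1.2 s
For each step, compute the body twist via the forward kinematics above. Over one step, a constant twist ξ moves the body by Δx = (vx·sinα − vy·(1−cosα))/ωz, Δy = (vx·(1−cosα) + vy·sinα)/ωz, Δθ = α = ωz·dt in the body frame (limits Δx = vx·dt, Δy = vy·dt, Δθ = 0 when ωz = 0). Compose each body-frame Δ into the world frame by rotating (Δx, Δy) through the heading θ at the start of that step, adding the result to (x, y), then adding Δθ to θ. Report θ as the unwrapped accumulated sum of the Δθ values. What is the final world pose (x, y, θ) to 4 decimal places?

(0.1417, -0.0939, 0.3943)

step 1: ξ=(vx,vy,ωz)=(-0.0500, 0.1700, 0.2571), dt=1.0 → body Δ=(-0.0712, 0.1617, 0.2571) → world pose (-0.0712, 0.1617, 0.2571)
step 2: ξ=(vx,vy,ωz)=(-0.0400, -0.4000, -0.3429), dt=1.5 → body Δ=(-0.2083, -0.5588, -0.5143) → world pose (-0.1305, -0.4317, -0.2571)
step 3: ξ=(vx,vy,ωz)=(0.2500, 0.2700, 0.5429), dt=1.2 → body Δ=(0.1774, 0.3959, 0.6514) → world pose (0.1417, -0.0939, 0.3943)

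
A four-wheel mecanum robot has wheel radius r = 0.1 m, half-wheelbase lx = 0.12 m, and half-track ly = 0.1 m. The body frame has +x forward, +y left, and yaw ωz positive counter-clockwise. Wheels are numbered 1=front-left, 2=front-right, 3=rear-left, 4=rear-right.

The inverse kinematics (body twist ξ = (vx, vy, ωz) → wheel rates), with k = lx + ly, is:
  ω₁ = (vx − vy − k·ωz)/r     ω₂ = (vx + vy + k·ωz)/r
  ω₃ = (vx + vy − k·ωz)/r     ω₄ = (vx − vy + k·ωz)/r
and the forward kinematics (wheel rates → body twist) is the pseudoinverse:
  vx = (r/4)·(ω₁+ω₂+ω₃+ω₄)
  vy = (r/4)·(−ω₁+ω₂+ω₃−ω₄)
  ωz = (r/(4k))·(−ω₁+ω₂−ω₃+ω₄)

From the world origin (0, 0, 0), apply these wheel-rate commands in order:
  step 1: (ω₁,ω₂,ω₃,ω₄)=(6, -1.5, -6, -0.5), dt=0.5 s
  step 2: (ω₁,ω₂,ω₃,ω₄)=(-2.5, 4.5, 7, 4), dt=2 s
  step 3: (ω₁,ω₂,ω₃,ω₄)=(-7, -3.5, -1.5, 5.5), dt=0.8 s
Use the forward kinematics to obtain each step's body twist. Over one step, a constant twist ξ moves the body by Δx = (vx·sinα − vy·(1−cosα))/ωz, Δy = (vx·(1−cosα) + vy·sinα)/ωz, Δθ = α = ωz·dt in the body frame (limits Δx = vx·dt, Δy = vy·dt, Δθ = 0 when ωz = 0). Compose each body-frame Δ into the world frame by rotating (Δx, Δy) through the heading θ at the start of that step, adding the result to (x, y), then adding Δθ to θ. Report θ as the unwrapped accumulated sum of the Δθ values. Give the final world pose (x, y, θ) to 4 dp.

(0.4237, 0.3650, 1.7500)

step 1: ξ=(vx,vy,ωz)=(-0.0500, -0.3250, -0.2273), dt=0.5 → body Δ=(-0.0342, -0.1607, -0.1136) → world pose (-0.0342, -0.1607, -0.1136)
step 2: ξ=(vx,vy,ωz)=(0.3250, 0.2500, 0.4545), dt=2.0 → body Δ=(0.3521, 0.7096, 0.9091) → world pose (0.3961, 0.5044, 0.7955)
step 3: ξ=(vx,vy,ωz)=(-0.1625, -0.0875, 1.1932), dt=0.8 → body Δ=(-0.0802, -0.1173, 0.9545) → world pose (0.4237, 0.3650, 1.7500)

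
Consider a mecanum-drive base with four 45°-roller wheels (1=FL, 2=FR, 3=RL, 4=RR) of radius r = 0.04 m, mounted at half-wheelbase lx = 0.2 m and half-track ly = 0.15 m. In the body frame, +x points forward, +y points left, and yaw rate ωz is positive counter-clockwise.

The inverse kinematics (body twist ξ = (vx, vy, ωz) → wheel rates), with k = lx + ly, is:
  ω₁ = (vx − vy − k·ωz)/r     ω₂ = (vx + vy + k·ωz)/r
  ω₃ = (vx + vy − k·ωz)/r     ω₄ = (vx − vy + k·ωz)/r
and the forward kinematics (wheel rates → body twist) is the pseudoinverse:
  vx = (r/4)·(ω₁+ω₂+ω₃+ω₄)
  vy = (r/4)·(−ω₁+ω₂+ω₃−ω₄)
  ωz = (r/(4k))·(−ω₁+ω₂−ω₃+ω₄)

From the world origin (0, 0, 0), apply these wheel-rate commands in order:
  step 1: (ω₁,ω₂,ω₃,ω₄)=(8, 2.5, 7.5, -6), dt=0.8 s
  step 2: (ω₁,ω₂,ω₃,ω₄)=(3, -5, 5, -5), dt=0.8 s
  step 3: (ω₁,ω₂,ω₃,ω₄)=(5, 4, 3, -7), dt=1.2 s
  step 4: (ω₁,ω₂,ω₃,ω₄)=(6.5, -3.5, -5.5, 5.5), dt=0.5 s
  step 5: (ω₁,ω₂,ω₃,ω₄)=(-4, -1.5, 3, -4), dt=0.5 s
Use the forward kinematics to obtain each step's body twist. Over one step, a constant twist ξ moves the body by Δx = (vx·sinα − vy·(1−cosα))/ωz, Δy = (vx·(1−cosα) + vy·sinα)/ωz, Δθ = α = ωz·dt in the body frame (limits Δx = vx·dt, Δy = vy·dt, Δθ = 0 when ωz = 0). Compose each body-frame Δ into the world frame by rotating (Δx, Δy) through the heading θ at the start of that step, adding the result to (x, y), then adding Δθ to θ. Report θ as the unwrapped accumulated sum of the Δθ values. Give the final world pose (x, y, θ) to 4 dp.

(0.1674, 0.0629, -1.2729)

step 1: ξ=(vx,vy,ωz)=(0.1200, 0.0800, -0.5429), dt=0.8 → body Δ=(0.1067, 0.0415, -0.4343) → world pose (0.1067, 0.0415, -0.4343)
step 2: ξ=(vx,vy,ωz)=(-0.0200, 0.0200, -0.5143), dt=0.8 → body Δ=(-0.0123, 0.0188, -0.4114) → world pose (0.1034, 0.0637, -0.8457)
step 3: ξ=(vx,vy,ωz)=(0.0500, 0.0900, -0.3143), dt=1.2 → body Δ=(0.0787, 0.0943, -0.3771) → world pose (0.2262, 0.0673, -1.2229)
step 4: ξ=(vx,vy,ωz)=(0.0300, -0.2100, 0.0286), dt=0.5 → body Δ=(0.0157, -0.1049, 0.0143) → world pose (0.1330, 0.0168, -1.2086)
step 5: ξ=(vx,vy,ωz)=(-0.0650, 0.0950, -0.1286), dt=0.5 → body Δ=(-0.0310, 0.0485, -0.0643) → world pose (0.1674, 0.0629, -1.2729)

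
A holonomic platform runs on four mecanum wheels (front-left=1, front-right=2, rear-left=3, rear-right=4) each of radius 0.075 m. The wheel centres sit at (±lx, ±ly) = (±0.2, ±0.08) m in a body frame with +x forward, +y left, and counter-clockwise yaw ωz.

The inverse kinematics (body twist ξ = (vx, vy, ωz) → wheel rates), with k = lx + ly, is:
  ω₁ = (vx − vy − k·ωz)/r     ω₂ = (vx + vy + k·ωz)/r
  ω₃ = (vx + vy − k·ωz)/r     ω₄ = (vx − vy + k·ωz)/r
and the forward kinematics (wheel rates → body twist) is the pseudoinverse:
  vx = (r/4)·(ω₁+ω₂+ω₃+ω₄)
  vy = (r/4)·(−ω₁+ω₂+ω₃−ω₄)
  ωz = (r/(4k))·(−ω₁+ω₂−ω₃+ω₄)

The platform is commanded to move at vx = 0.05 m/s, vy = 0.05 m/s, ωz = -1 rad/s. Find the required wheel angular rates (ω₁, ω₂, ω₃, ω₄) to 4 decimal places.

k = lx + ly = 0.2 + 0.08 = 0.2800;  k·ωz = 0.2800·-1 = -0.2800
ω₁ (FL) = (vx − vy − k·ωz)/r = 0.2800/0.075 = 3.7333
ω₂ (FR) = (vx + vy + k·ωz)/r = -0.1800/0.075 = -2.4000
ω₃ (RL) = (vx + vy − k·ωz)/r = 0.3800/0.075 = 5.0667
ω₄ (RR) = (vx − vy + k·ωz)/r = -0.2800/0.075 = -3.7333

(3.7333, -2.4000, 5.0667, -3.7333)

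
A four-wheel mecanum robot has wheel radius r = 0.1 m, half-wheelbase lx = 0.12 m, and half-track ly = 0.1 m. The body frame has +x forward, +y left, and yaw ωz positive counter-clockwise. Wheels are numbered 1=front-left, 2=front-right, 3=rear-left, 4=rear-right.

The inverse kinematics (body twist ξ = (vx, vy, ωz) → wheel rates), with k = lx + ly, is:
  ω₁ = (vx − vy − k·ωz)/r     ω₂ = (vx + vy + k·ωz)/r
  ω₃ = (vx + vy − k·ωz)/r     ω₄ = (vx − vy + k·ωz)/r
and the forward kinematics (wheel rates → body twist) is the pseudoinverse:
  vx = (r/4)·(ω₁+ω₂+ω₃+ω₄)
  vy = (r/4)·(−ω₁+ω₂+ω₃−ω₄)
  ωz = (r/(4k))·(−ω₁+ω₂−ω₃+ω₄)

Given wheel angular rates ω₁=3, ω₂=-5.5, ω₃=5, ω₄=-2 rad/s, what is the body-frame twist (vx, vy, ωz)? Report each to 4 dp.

k = lx + ly = 0.12 + 0.1 = 0.2200
ω₁+ω₂+ω₃+ω₄ = 0.5000  →  vx = (0.1/4)·0.5000 = 0.0125
−ω₁+ω₂+ω₃−ω₄ = -1.5000  →  vy = (0.1/4)·-1.5000 = -0.0375
−ω₁+ω₂−ω₃+ω₄ = -15.5000  →  ωz = (0.1/0.8800)·-15.5000 = -1.7614

(0.0125, -0.0375, -1.7614)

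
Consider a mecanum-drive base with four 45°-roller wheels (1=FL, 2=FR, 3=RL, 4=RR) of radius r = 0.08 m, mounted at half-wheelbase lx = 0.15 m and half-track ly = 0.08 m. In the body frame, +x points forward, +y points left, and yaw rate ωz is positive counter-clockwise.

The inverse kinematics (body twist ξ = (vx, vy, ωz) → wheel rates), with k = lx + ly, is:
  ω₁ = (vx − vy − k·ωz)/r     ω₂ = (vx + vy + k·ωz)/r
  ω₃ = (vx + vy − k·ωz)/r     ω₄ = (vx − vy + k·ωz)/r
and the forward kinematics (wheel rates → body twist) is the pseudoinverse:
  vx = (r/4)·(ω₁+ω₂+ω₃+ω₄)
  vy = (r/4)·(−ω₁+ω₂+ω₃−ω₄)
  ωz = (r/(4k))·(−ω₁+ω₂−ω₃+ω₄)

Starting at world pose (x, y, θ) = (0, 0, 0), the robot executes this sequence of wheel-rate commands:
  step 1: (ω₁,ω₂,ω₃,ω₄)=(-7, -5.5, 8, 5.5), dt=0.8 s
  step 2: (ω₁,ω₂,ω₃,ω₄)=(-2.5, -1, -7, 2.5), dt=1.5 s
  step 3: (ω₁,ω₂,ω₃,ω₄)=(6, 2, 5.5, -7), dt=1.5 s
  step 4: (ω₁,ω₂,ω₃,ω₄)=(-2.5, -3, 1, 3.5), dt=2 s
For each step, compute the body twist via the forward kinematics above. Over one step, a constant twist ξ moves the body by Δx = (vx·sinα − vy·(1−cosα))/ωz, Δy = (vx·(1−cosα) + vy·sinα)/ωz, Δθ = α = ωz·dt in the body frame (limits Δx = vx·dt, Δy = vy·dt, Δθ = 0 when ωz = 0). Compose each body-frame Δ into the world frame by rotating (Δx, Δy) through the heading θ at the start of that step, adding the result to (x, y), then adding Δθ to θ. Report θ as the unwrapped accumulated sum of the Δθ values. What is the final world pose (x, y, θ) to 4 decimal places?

step 1: ξ=(vx,vy,ωz)=(0.0200, 0.0800, -0.0870), dt=0.8 → body Δ=(0.0182, 0.0634, -0.0696) → world pose (0.0182, 0.0634, -0.0696)
step 2: ξ=(vx,vy,ωz)=(-0.1600, -0.1600, 0.9565), dt=1.5 → body Δ=(-0.0211, -0.3103, 1.4348) → world pose (-0.0244, -0.2447, 1.3652)
step 3: ξ=(vx,vy,ωz)=(0.1300, 0.1700, -1.4348), dt=1.5 → body Δ=(0.2593, -0.0413, -2.1522) → world pose (0.0690, 0.0007, -0.7870)
step 4: ξ=(vx,vy,ωz)=(-0.0200, -0.0600, 0.1739), dt=2.0 → body Δ=(-0.0185, -0.1245, 0.3478) → world pose (-0.0323, -0.0741, -0.4391)

(-0.0323, -0.0741, -0.4391)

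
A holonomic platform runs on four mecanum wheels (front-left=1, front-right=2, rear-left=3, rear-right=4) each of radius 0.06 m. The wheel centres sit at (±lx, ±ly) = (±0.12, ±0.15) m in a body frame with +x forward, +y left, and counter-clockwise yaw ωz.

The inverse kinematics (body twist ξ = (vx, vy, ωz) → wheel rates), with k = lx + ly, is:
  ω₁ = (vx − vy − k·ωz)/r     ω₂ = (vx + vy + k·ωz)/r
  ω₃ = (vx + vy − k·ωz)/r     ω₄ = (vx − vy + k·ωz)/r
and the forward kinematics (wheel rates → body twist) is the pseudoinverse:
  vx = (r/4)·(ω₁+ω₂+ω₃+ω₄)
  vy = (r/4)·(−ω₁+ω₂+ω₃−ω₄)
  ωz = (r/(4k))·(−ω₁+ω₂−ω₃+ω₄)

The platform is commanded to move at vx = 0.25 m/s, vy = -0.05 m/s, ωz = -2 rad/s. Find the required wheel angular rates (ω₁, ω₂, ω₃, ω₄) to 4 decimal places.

(14.0000, -5.6667, 12.3333, -4.0000)

k = lx + ly = 0.12 + 0.15 = 0.2700;  k·ωz = 0.2700·-2 = -0.5400
ω₁ (FL) = (vx − vy − k·ωz)/r = 0.8400/0.06 = 14.0000
ω₂ (FR) = (vx + vy + k·ωz)/r = -0.3400/0.06 = -5.6667
ω₃ (RL) = (vx + vy − k·ωz)/r = 0.7400/0.06 = 12.3333
ω₄ (RR) = (vx − vy + k·ωz)/r = -0.2400/0.06 = -4.0000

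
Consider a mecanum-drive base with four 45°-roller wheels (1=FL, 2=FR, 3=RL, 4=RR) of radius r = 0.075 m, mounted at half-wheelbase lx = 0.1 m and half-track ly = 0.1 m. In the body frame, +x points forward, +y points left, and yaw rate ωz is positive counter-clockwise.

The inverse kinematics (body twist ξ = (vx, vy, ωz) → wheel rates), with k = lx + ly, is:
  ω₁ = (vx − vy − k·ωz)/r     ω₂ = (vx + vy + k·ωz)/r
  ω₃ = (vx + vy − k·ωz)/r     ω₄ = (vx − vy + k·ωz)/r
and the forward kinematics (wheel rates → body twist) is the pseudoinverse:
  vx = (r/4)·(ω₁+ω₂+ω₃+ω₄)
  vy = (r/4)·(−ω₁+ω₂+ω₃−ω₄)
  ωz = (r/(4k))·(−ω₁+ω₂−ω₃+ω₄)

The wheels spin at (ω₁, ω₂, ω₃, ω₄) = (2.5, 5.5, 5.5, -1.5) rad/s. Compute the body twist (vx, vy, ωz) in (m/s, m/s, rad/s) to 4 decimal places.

k = lx + ly = 0.1 + 0.1 = 0.2000
ω₁+ω₂+ω₃+ω₄ = 12.0000  →  vx = (0.075/4)·12.0000 = 0.2250
−ω₁+ω₂+ω₃−ω₄ = 10.0000  →  vy = (0.075/4)·10.0000 = 0.1875
−ω₁+ω₂−ω₃+ω₄ = -4.0000  →  ωz = (0.075/0.8000)·-4.0000 = -0.3750

(0.2250, 0.1875, -0.3750)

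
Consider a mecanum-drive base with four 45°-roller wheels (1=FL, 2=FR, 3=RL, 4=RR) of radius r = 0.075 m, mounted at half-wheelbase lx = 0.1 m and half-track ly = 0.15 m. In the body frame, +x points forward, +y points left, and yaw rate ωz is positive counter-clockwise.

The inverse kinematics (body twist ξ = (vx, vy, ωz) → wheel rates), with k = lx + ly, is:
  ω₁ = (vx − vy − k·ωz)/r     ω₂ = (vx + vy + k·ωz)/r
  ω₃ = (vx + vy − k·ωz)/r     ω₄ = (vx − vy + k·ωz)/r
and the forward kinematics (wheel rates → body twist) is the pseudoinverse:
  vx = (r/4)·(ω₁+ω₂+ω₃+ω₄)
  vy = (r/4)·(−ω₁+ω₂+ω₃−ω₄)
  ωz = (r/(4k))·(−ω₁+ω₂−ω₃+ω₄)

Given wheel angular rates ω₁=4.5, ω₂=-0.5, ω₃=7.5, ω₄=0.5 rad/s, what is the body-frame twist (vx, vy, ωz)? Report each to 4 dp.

(0.2250, 0.0375, -0.9000)

k = lx + ly = 0.1 + 0.15 = 0.2500
ω₁+ω₂+ω₃+ω₄ = 12.0000  →  vx = (0.075/4)·12.0000 = 0.2250
−ω₁+ω₂+ω₃−ω₄ = 2.0000  →  vy = (0.075/4)·2.0000 = 0.0375
−ω₁+ω₂−ω₃+ω₄ = -12.0000  →  ωz = (0.075/1.0000)·-12.0000 = -0.9000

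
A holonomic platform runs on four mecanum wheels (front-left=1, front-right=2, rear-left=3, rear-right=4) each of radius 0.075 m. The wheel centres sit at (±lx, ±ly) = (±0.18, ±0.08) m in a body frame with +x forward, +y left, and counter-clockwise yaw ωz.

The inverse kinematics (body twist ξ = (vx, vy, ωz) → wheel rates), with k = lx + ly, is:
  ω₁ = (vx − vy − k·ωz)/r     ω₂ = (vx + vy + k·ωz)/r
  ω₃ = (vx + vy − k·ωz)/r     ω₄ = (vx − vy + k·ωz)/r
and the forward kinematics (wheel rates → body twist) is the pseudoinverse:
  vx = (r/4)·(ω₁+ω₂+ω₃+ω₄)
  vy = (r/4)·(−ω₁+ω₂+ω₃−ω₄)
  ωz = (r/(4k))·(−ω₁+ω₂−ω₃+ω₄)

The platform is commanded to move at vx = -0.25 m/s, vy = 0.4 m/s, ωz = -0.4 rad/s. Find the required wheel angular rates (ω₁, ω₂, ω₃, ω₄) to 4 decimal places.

k = lx + ly = 0.18 + 0.08 = 0.2600;  k·ωz = 0.2600·-0.4 = -0.1040
ω₁ (FL) = (vx − vy − k·ωz)/r = -0.5460/0.075 = -7.2800
ω₂ (FR) = (vx + vy + k·ωz)/r = 0.0460/0.075 = 0.6133
ω₃ (RL) = (vx + vy − k·ωz)/r = 0.2540/0.075 = 3.3867
ω₄ (RR) = (vx − vy + k·ωz)/r = -0.7540/0.075 = -10.0533

(-7.2800, 0.6133, 3.3867, -10.0533)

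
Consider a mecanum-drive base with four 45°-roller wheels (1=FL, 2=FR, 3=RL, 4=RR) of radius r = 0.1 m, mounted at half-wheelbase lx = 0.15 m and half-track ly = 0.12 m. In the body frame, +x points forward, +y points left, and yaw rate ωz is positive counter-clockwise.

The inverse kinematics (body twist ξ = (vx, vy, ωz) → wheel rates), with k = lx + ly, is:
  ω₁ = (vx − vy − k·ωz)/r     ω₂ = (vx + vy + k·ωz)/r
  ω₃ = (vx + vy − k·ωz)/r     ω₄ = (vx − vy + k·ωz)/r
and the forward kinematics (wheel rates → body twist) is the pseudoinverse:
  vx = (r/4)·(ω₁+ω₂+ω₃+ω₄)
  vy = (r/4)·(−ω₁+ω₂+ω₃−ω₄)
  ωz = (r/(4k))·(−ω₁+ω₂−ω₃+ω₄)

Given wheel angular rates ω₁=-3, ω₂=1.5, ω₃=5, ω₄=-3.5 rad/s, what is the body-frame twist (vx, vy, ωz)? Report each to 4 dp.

(0.0000, 0.3250, -0.3704)

k = lx + ly = 0.15 + 0.12 = 0.2700
ω₁+ω₂+ω₃+ω₄ = 0.0000  →  vx = (0.1/4)·0.0000 = 0.0000
−ω₁+ω₂+ω₃−ω₄ = 13.0000  →  vy = (0.1/4)·13.0000 = 0.3250
−ω₁+ω₂−ω₃+ω₄ = -4.0000  →  ωz = (0.1/1.0800)·-4.0000 = -0.3704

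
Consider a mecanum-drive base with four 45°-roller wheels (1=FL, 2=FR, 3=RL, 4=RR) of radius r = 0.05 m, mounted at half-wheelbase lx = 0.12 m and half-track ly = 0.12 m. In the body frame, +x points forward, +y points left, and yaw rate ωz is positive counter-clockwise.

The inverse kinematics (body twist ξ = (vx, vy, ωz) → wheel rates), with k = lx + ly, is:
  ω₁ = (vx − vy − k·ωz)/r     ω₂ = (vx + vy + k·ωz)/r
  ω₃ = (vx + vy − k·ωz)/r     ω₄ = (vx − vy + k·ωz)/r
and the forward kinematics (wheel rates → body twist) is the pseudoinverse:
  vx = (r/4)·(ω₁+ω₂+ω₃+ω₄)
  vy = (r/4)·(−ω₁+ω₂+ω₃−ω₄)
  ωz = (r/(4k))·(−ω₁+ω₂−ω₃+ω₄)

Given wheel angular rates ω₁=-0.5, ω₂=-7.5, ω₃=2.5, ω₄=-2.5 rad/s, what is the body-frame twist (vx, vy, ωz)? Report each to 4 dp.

(-0.1000, -0.0250, -0.6250)

k = lx + ly = 0.12 + 0.12 = 0.2400
ω₁+ω₂+ω₃+ω₄ = -8.0000  →  vx = (0.05/4)·-8.0000 = -0.1000
−ω₁+ω₂+ω₃−ω₄ = -2.0000  →  vy = (0.05/4)·-2.0000 = -0.0250
−ω₁+ω₂−ω₃+ω₄ = -12.0000  →  ωz = (0.05/0.9600)·-12.0000 = -0.6250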